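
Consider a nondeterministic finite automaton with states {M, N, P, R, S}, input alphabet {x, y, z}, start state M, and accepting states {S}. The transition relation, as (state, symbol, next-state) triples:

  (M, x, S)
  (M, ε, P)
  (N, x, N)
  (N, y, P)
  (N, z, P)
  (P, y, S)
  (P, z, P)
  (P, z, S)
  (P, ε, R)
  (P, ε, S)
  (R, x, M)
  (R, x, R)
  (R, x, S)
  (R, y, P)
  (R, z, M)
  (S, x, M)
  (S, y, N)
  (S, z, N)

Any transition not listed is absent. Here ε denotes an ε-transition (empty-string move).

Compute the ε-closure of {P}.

{P, R, S}

Begin with {P}.
ε-move P → R; add R.
ε-move P → S; add S.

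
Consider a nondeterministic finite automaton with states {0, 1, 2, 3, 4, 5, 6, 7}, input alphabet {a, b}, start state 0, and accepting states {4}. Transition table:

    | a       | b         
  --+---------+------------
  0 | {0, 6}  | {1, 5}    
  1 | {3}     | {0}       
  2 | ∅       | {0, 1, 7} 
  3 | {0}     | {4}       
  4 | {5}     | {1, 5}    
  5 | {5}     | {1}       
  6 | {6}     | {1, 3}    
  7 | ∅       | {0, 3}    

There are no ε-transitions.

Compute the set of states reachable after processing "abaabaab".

{1, 3, 5}

Start in {0}.
Read 'a': 0→{0, 6}; now {0, 6}.
Read 'b': 0→{1, 5}, 6→{1, 3}; now {1, 3, 5}.
Read 'a': 1→{3}, 3→{0}, 5→{5}; now {0, 3, 5}.
Read 'a': 0→{0, 6}, 3→{0}, 5→{5}; now {0, 5, 6}.
Read 'b': 0→{1, 5}, 5→{1}, 6→{1, 3}; now {1, 3, 5}.
Read 'a': 1→{3}, 3→{0}, 5→{5}; now {0, 3, 5}.
Read 'a': 0→{0, 6}, 3→{0}, 5→{5}; now {0, 5, 6}.
Read 'b': 0→{1, 5}, 5→{1}, 6→{1, 3}; now {1, 3, 5}.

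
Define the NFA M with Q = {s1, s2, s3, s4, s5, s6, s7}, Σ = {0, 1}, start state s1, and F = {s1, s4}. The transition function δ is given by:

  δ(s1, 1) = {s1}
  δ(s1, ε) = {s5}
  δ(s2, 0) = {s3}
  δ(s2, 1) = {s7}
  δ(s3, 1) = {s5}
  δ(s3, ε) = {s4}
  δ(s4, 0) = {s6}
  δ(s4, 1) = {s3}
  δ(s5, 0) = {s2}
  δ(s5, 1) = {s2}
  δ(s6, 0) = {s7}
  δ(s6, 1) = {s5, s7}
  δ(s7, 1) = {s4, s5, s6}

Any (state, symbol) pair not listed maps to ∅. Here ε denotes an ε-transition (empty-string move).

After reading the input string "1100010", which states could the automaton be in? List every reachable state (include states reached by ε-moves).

{s2, s6, s7}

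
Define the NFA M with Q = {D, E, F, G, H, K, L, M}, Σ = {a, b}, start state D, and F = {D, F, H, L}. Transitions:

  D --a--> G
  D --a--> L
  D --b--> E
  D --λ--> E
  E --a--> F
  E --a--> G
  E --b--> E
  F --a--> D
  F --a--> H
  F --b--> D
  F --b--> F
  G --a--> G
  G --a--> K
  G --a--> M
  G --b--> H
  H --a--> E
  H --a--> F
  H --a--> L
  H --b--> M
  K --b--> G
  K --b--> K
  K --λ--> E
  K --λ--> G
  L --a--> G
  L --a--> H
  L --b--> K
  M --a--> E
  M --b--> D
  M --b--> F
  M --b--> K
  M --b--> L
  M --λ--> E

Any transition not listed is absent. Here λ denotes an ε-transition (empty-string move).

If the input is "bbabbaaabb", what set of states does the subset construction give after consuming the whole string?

Start: ε-closure({D}) = {D, E}.
Read 'b': {D, E} → {E}.
Read 'b': {E} → {E}.
Read 'a': {E} → {F, G}.
Read 'b': {F, G} → {D, E, F, H}.
Read 'b': {D, E, F, H} → {D, E, F, M}.
Read 'a': {D, E, F, M} → {D, E, F, G, H, L}.
Read 'a': {D, E, F, G, H, L} → {D, E, F, G, H, K, L, M}.
Read 'a': {D, E, F, G, H, K, L, M} → {D, E, F, G, H, K, L, M}.
Read 'b': {D, E, F, G, H, K, L, M} → {D, E, F, G, H, K, L, M}.
Read 'b': {D, E, F, G, H, K, L, M} → {D, E, F, G, H, K, L, M}.

{D, E, F, G, H, K, L, M}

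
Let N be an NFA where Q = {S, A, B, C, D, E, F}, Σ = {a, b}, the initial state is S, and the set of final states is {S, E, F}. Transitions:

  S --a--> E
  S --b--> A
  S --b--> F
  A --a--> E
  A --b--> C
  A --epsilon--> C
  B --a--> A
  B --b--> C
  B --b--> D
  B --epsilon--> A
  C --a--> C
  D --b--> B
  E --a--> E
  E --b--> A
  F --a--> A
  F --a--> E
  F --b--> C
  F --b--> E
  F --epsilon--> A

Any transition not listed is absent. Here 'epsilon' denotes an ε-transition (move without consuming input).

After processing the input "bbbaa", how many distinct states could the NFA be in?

2

Start in {S}.
Read 'b': {S} → {A, C, F}.
Read 'b': {A, C, F} → {C, E}.
Read 'b': {C, E} → {A, C}.
Read 'a': {A, C} → {C, E}.
Read 'a': {C, E} → {C, E}.
That set has 2 states.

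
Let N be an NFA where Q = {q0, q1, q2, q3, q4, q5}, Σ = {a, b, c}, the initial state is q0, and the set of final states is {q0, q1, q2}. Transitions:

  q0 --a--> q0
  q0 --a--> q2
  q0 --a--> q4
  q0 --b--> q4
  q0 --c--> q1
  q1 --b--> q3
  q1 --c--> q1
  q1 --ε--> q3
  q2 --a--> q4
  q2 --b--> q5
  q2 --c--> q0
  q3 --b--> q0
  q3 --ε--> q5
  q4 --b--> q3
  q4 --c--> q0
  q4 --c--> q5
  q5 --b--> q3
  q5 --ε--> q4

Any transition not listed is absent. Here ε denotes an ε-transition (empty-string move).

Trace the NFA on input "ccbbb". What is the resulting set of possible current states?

Start in {q0}.
Read 'c': {q0} → {q1, q3, q4, q5}.
Read 'c': {q1, q3, q4, q5} → {q0, q1, q3, q4, q5}.
Read 'b': {q0, q1, q3, q4, q5} → {q0, q3, q4, q5}.
Read 'b': {q0, q3, q4, q5} → {q0, q3, q4, q5}.
Read 'b': {q0, q3, q4, q5} → {q0, q3, q4, q5}.

{q0, q3, q4, q5}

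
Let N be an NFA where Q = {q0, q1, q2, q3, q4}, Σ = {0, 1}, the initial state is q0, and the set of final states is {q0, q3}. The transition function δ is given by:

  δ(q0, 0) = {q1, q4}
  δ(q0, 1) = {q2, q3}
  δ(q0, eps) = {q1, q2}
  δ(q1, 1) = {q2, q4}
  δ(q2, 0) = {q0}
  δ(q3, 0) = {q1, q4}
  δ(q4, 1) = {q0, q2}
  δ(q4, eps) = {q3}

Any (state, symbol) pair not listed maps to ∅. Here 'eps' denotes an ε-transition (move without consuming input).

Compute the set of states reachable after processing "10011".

Start: ε-closure({q0}) = {q0, q1, q2}.
Read '1': {q0, q1, q2} → {q2, q3, q4}.
Read '0': {q2, q3, q4} → {q0, q1, q2, q3, q4}.
Read '0': {q0, q1, q2, q3, q4} → {q0, q1, q2, q3, q4}.
Read '1': {q0, q1, q2, q3, q4} → {q0, q1, q2, q3, q4}.
Read '1': {q0, q1, q2, q3, q4} → {q0, q1, q2, q3, q4}.

{q0, q1, q2, q3, q4}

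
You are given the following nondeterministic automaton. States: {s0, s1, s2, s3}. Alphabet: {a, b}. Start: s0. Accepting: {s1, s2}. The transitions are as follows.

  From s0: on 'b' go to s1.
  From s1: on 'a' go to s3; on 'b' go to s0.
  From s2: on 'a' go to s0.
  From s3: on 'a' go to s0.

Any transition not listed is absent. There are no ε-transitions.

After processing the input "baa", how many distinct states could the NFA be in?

1

Start in {s0}.
Read 'b': {s0} → {s1}.
Read 'a': {s1} → {s3}.
Read 'a': {s3} → {s0}.
That set has 1 state.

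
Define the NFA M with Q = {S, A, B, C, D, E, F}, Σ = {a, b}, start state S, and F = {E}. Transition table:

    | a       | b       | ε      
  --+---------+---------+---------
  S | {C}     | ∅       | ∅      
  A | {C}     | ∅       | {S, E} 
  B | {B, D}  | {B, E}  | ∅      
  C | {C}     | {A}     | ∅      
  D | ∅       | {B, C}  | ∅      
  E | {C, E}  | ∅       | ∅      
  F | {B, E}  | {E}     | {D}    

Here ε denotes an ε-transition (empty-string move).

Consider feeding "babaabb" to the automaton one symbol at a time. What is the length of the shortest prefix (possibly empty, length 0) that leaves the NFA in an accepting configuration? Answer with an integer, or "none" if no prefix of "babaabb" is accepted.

Start in {S}.
Read 'b': S→∅; now ∅.
The set is empty and remains empty for the remaining 6 symbols.
No reachable set along the way intersects F.

none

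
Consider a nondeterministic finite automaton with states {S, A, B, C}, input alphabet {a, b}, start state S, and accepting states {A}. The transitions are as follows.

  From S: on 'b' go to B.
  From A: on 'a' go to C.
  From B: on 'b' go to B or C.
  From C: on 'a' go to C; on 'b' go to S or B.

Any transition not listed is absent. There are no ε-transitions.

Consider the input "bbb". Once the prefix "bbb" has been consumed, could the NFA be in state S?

Yes

Start in {S}.
Read 'b': {S} → {B}.
Read 'b': {B} → {B, C}.
Read 'b': {B, C} → {S, B, C}.
State S is in {S, B, C}.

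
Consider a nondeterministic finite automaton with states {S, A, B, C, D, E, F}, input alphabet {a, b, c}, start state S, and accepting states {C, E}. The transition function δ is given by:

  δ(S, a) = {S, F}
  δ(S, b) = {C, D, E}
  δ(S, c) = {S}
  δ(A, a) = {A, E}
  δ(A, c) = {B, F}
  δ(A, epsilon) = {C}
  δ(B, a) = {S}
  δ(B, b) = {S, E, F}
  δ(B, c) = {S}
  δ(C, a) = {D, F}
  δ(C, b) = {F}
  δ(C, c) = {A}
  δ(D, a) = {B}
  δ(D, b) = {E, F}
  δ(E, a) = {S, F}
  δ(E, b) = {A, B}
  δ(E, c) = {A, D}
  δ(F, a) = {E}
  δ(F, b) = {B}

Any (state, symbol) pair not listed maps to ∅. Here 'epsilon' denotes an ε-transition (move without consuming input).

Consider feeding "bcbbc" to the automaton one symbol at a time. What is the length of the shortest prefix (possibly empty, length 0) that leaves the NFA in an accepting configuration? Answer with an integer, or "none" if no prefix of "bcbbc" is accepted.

1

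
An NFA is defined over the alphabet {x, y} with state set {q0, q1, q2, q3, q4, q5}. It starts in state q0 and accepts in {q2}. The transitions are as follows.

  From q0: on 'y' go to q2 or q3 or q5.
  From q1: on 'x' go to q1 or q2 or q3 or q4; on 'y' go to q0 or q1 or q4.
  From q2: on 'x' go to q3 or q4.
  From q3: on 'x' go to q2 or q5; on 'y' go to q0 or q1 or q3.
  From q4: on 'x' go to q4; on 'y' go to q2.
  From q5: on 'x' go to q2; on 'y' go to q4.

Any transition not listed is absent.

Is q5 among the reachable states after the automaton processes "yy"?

No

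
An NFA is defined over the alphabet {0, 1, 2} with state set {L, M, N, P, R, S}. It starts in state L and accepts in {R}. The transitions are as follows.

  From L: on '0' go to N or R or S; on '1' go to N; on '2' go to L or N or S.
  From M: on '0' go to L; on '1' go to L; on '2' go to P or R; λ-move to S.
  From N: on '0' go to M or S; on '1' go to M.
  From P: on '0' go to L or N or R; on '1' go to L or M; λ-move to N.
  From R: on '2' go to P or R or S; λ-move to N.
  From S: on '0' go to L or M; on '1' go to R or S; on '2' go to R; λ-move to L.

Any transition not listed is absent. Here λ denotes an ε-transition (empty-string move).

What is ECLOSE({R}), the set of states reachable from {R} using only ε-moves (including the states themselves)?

Begin with {R}.
ε-move R → N; add N.

{N, R}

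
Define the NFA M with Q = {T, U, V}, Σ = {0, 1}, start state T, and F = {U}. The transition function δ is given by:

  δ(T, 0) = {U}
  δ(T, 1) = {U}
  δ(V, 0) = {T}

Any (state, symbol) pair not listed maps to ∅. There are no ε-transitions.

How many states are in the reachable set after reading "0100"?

Start in {T}.
Read '0': {T} → {U}.
Read '1': {U} → ∅.
The set is empty and remains empty for the remaining 2 symbols.
That set has 0 states.

0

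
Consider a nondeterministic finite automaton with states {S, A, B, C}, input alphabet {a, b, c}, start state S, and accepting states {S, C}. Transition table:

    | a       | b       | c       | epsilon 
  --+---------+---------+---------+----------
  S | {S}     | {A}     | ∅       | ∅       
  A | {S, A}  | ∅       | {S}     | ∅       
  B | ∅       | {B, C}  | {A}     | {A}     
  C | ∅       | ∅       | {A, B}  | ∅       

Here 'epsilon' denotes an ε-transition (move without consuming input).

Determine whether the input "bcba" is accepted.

Start in {S}.
Read 'b': S→{A}; now {A}.
Read 'c': A→{S}; now {S}.
Read 'b': S→{A}; now {A}.
Read 'a': A→{S, A}; now {S, A}.
The final set {S, A} contains the accepting state S.

Yes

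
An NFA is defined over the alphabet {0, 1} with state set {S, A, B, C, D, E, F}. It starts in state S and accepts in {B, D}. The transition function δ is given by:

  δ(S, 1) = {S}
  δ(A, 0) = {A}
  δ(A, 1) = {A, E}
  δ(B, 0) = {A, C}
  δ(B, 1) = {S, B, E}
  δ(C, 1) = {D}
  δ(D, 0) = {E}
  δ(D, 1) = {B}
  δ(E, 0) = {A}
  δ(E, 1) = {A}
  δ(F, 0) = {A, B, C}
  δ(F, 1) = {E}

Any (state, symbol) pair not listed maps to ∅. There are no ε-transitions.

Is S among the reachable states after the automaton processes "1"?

Start in {S}.
Read '1': {S} → {S}.
State S is in {S}.

Yes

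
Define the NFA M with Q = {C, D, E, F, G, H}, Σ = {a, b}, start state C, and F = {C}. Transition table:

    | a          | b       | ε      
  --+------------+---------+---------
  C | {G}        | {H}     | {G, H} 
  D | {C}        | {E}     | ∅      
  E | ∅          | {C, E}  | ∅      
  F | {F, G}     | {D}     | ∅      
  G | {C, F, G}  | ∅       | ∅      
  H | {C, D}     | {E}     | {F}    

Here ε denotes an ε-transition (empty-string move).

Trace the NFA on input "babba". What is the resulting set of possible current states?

Start: ε-closure({C}) = {C, F, G, H}.
Read 'b': C→{H}, F→{D}, G→∅, H→{E}; union {D, E, H}; ε-closure = {D, E, F, H}.
Read 'a': D→{C}, E→∅, F→{F, G}, H→{C, D}; union {C, D, F, G}; ε-closure = {C, D, F, G, H}.
Read 'b': C→{H}, D→{E}, F→{D}, G→∅, H→{E}; union {D, E, H}; ε-closure = {D, E, F, H}.
Read 'b': D→{E}, E→{C, E}, F→{D}, H→{E}; union {C, D, E}; ε-closure = {C, D, E, F, G, H}.
Read 'a': C→{G}, D→{C}, E→∅, F→{F, G}, G→{C, F, G}, H→{C, D}; union {C, D, F, G}; ε-closure = {C, D, F, G, H}.

{C, D, F, G, H}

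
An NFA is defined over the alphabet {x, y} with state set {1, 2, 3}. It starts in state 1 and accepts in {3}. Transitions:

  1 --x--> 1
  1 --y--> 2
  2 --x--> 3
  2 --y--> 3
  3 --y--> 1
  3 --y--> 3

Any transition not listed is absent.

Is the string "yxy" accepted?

Start in {1}.
Read 'y': 1→{2}; now {2}.
Read 'x': 2→{3}; now {3}.
Read 'y': 3→{1, 3}; now {1, 3}.
The final set {1, 3} contains the accepting state 3.

Yes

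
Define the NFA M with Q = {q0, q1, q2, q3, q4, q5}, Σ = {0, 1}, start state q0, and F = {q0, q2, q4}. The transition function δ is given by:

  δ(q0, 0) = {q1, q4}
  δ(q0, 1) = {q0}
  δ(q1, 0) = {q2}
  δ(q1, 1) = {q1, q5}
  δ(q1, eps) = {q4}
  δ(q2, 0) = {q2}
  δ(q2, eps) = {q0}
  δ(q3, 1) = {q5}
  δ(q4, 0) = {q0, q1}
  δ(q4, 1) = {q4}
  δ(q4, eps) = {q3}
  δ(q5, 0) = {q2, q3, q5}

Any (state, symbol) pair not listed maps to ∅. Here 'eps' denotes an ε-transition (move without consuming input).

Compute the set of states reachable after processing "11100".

{q0, q1, q2, q3, q4}

Start in {q0}.
Read '1': q0→{q0}; now {q0}.
Read '1': q0→{q0}; now {q0}.
Read '1': q0→{q0}; now {q0}.
Read '0': q0→{q1, q4}; union {q1, q4}; ε-closure = {q1, q3, q4}.
Read '0': q1→{q2}, q3→∅, q4→{q0, q1}; union {q0, q1, q2}; ε-closure = {q0, q1, q2, q3, q4}.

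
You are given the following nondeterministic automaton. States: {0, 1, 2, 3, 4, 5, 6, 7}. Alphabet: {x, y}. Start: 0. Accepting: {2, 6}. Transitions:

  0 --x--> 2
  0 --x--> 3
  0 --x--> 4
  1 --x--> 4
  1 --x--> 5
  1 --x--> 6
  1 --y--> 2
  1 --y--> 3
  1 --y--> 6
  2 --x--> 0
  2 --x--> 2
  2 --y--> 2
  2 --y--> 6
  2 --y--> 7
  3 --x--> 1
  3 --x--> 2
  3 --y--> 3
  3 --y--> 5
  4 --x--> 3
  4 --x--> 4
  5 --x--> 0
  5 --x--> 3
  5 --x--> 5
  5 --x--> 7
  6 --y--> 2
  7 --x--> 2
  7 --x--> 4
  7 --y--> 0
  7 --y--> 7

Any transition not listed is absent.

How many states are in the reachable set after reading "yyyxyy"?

Start in {0}.
Read 'y': {0} → ∅.
The set is empty and remains empty for the remaining 5 symbols.
That set has 0 states.

0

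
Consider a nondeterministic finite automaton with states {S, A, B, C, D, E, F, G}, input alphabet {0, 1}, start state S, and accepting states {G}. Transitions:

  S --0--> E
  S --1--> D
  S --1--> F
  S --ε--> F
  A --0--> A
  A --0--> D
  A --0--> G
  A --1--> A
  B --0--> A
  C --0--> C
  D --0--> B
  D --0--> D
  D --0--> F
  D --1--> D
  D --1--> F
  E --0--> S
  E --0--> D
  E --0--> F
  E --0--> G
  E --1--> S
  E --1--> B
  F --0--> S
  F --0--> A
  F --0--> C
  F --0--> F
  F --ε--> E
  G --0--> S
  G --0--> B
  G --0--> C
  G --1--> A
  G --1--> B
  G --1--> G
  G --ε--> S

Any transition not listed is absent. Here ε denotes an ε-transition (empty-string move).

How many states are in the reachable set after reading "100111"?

7

Start: ε-closure({S}) = {S, E, F}.
Read '1': S→{D, F}, E→{S, B}, F→∅; union {S, B, D, F}; ε-closure = {S, B, D, E, F}.
Read '0': S→{E}, B→{A}, D→{B, D, F}, E→{S, D, F, G}, F→{S, A, C, F}; now {S, A, B, C, D, E, F, G}.
Read '0': S→{E}, A→{A, D, G}, B→{A}, C→{C}, D→{B, D, F}, E→{S, D, F, G}, F→{S, A, C, F}, G→{S, B, C}; now {S, A, B, C, D, E, F, G}.
Read '1': S→{D, F}, A→{A}, B→∅, C→∅, D→{D, F}, E→{S, B}, F→∅, G→{A, B, G}; union {S, A, B, D, F, G}; ε-closure = {S, A, B, D, E, F, G}.
Read '1': S→{D, F}, A→{A}, B→∅, D→{D, F}, E→{S, B}, F→∅, G→{A, B, G}; union {S, A, B, D, F, G}; ε-closure = {S, A, B, D, E, F, G}.
Read '1': S→{D, F}, A→{A}, B→∅, D→{D, F}, E→{S, B}, F→∅, G→{A, B, G}; union {S, A, B, D, F, G}; ε-closure = {S, A, B, D, E, F, G}.
That set has 7 states.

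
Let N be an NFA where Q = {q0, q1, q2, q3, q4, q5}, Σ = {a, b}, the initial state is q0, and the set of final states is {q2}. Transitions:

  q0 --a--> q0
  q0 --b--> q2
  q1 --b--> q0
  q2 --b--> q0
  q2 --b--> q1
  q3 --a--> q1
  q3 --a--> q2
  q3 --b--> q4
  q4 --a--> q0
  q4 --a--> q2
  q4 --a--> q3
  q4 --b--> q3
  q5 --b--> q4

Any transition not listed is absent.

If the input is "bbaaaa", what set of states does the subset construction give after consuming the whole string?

{q0}

Start in {q0}.
Read 'b': q0→{q2}; now {q2}.
Read 'b': q2→{q0, q1}; now {q0, q1}.
Read 'a': q0→{q0}, q1→∅; now {q0}.
Read 'a': q0→{q0}; now {q0}.
Read 'a': q0→{q0}; now {q0}.
Read 'a': q0→{q0}; now {q0}.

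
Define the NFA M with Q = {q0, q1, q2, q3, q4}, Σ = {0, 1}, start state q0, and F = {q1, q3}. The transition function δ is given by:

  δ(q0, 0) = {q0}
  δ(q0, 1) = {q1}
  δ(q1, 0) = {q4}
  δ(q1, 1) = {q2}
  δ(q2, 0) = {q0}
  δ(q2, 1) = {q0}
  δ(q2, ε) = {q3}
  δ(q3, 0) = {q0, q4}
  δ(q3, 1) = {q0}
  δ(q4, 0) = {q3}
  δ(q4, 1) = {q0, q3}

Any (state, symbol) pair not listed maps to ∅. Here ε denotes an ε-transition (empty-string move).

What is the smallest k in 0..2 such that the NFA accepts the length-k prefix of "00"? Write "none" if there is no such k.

none

Start in {q0}.
Read '0': {q0} → {q0}.
Read '0': {q0} → {q0}.
No reachable set along the way intersects F.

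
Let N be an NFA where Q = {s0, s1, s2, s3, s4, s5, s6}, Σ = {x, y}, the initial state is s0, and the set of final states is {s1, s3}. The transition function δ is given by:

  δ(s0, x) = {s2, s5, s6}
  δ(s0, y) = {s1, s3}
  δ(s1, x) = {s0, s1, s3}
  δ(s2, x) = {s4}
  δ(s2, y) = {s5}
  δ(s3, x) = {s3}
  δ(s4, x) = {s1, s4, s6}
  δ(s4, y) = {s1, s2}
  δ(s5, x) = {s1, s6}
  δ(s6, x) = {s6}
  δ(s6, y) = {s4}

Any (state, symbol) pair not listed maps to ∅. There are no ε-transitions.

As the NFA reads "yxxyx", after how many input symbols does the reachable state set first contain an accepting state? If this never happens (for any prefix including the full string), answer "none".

1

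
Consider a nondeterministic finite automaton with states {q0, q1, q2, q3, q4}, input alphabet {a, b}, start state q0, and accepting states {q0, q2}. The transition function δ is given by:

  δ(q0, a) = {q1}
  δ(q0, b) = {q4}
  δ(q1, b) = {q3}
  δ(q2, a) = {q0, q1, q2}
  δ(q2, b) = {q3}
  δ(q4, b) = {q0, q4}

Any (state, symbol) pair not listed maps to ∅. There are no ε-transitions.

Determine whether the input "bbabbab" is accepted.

Start in {q0}.
Read 'b': q0→{q4}; now {q4}.
Read 'b': q4→{q0, q4}; now {q0, q4}.
Read 'a': q0→{q1}, q4→∅; now {q1}.
Read 'b': q1→{q3}; now {q3}.
Read 'b': q3→∅; now ∅.
The set is empty and remains empty for the remaining 2 symbols.
The final set ∅ contains no accepting state.

No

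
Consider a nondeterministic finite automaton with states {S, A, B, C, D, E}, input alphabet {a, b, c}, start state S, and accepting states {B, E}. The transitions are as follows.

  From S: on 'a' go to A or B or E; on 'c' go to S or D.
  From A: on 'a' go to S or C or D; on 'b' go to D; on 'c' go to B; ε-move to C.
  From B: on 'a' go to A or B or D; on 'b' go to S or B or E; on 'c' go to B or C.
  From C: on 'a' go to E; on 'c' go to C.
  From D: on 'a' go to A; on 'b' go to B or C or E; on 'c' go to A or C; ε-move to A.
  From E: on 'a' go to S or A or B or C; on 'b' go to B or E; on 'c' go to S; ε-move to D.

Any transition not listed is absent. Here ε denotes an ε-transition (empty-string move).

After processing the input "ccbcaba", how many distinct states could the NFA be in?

Start in {S}.
Read 'c': S→{S, D}; union {S, D}; ε-closure = {S, A, C, D}.
Read 'c': S→{S, D}, A→{B}, C→{C}, D→{A, C}; now {S, A, B, C, D}.
Read 'b': S→∅, A→{D}, B→{S, B, E}, C→∅, D→{B, C, E}; union {S, B, C, D, E}; ε-closure = {S, A, B, C, D, E}.
Read 'c': S→{S, D}, A→{B}, B→{B, C}, C→{C}, D→{A, C}, E→{S}; now {S, A, B, C, D}.
Read 'a': S→{A, B, E}, A→{S, C, D}, B→{A, B, D}, C→{E}, D→{A}; now {S, A, B, C, D, E}.
Read 'b': S→∅, A→{D}, B→{S, B, E}, C→∅, D→{B, C, E}, E→{B, E}; union {S, B, C, D, E}; ε-closure = {S, A, B, C, D, E}.
Read 'a': S→{A, B, E}, A→{S, C, D}, B→{A, B, D}, C→{E}, D→{A}, E→{S, A, B, C}; now {S, A, B, C, D, E}.
That set has 6 states.

6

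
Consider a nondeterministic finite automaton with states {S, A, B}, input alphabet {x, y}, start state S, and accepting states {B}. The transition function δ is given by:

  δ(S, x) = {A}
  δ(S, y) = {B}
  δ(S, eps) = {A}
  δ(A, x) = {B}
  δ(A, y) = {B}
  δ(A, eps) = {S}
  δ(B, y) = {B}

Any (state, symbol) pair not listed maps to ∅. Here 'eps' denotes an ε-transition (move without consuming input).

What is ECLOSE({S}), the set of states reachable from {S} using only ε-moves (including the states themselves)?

{S, A}

Begin with {S}.
ε-move S → A; add A.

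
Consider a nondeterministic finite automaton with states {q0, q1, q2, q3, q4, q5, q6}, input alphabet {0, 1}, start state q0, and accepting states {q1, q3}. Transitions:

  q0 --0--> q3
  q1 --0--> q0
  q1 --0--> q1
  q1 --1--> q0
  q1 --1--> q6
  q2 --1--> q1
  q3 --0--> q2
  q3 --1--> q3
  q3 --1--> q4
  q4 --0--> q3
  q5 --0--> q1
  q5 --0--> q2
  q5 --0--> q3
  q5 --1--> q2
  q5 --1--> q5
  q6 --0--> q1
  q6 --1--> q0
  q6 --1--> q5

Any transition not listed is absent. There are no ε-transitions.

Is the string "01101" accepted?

Yes

Start in {q0}.
Read '0': {q0} → {q3}.
Read '1': {q3} → {q3, q4}.
Read '1': {q3, q4} → {q3, q4}.
Read '0': {q3, q4} → {q2, q3}.
Read '1': {q2, q3} → {q1, q3, q4}.
The final set {q1, q3, q4} contains the accepting states q1, q3.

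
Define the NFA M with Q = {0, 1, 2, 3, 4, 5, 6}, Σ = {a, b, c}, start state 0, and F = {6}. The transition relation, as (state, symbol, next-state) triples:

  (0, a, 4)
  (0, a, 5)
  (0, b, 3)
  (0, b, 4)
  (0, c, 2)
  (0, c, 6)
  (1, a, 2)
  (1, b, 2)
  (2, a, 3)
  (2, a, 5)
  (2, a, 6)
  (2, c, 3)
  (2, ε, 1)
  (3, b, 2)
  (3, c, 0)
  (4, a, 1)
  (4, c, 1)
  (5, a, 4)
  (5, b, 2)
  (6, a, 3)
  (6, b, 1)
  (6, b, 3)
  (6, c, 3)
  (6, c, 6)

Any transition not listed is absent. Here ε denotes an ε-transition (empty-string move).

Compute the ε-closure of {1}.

{1}

Begin with {1}.
No ε-moves leave this set, so the closure equals the set itself.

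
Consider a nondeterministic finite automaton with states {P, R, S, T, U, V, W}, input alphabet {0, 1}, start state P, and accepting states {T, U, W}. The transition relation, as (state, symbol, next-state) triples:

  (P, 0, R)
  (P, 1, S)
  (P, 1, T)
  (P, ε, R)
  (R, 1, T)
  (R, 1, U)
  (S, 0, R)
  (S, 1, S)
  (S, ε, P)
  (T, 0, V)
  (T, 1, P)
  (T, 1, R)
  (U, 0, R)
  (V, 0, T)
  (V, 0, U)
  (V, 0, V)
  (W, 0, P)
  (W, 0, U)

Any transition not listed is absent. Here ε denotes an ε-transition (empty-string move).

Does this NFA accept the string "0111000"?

Yes

Start: ε-closure({P}) = {P, R}.
Read '0': {P, R} → {R}.
Read '1': {R} → {T, U}.
Read '1': {T, U} → {P, R}.
Read '1': {P, R} → {P, R, S, T, U}.
Read '0': {P, R, S, T, U} → {R, V}.
Read '0': {R, V} → {T, U, V}.
Read '0': {T, U, V} → {R, T, U, V}.
The final set {R, T, U, V} contains the accepting states T, U.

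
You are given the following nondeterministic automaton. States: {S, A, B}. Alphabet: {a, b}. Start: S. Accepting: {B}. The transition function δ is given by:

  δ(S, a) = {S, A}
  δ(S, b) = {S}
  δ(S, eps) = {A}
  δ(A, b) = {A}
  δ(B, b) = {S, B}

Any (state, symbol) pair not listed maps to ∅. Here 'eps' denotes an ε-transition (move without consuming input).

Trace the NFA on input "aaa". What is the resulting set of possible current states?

Start: ε-closure({S}) = {S, A}.
Read 'a': {S, A} → {S, A}.
Read 'a': {S, A} → {S, A}.
Read 'a': {S, A} → {S, A}.

{S, A}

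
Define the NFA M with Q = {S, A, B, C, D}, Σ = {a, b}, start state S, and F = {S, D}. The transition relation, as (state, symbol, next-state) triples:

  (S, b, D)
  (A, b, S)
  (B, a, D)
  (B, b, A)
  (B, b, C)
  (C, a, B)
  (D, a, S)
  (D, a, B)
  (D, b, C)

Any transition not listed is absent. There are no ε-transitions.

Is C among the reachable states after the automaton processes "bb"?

Start in {S}.
Read 'b': {S} → {D}.
Read 'b': {D} → {C}.
State C is in {C}.

Yes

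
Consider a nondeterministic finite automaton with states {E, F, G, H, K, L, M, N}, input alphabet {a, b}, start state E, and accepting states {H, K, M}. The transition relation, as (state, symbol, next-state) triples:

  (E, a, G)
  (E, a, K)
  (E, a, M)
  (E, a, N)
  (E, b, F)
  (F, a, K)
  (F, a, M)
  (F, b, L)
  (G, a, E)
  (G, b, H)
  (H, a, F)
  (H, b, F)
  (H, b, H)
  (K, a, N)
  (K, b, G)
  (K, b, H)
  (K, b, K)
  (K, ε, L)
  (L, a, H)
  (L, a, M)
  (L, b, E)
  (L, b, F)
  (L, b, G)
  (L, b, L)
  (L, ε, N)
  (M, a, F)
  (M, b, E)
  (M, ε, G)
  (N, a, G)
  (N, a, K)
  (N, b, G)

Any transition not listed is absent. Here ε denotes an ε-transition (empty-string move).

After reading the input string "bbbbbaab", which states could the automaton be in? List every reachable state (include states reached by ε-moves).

{E, F, G, H, K, L, N}

Start in {E}.
Read 'b': E→{F}; now {F}.
Read 'b': F→{L}; union {L}; ε-closure = {L, N}.
Read 'b': L→{E, F, G, L}, N→{G}; union {E, F, G, L}; ε-closure = {E, F, G, L, N}.
Read 'b': E→{F}, F→{L}, G→{H}, L→{E, F, G, L}, N→{G}; union {E, F, G, H, L}; ε-closure = {E, F, G, H, L, N}.
Read 'b': E→{F}, F→{L}, G→{H}, H→{F, H}, L→{E, F, G, L}, N→{G}; union {E, F, G, H, L}; ε-closure = {E, F, G, H, L, N}.
Read 'a': E→{G, K, M, N}, F→{K, M}, G→{E}, H→{F}, L→{H, M}, N→{G, K}; union {E, F, G, H, K, M, N}; ε-closure = {E, F, G, H, K, L, M, N}.
Read 'a': E→{G, K, M, N}, F→{K, M}, G→{E}, H→{F}, K→{N}, L→{H, M}, M→{F}, N→{G, K}; union {E, F, G, H, K, M, N}; ε-closure = {E, F, G, H, K, L, M, N}.
Read 'b': E→{F}, F→{L}, G→{H}, H→{F, H}, K→{G, H, K}, L→{E, F, G, L}, M→{E}, N→{G}; union {E, F, G, H, K, L}; ε-closure = {E, F, G, H, K, L, N}.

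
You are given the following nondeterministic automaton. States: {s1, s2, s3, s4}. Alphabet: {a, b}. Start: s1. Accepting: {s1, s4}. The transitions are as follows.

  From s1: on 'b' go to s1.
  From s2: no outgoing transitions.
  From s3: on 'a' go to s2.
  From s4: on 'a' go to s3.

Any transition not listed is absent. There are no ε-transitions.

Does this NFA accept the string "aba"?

Start in {s1}.
Read 'a': s1→∅; now ∅.
The set is empty and remains empty for the remaining 2 symbols.
The final set ∅ contains no accepting state.

No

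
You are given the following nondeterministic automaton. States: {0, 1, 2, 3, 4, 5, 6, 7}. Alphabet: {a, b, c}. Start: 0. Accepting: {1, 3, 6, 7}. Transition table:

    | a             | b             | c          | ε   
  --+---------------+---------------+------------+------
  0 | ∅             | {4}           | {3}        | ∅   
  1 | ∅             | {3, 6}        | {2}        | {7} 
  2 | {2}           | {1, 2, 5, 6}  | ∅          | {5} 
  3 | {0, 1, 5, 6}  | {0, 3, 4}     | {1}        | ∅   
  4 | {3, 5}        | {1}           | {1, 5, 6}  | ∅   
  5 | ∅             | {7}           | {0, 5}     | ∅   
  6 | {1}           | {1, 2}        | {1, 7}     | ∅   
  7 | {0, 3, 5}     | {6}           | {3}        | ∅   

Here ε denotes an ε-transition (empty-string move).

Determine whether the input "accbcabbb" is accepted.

Start in {0}.
Read 'a': {0} → ∅.
The set is empty and remains empty for the remaining 8 symbols.
The final set ∅ contains no accepting state.

No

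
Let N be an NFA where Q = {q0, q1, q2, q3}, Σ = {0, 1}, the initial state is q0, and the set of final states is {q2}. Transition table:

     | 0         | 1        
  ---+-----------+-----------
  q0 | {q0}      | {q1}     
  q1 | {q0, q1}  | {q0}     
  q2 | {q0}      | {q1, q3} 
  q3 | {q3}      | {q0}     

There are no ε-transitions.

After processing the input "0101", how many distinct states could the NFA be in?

Start in {q0}.
Read '0': q0→{q0}; now {q0}.
Read '1': q0→{q1}; now {q1}.
Read '0': q1→{q0, q1}; now {q0, q1}.
Read '1': q0→{q1}, q1→{q0}; now {q0, q1}.
That set has 2 states.

2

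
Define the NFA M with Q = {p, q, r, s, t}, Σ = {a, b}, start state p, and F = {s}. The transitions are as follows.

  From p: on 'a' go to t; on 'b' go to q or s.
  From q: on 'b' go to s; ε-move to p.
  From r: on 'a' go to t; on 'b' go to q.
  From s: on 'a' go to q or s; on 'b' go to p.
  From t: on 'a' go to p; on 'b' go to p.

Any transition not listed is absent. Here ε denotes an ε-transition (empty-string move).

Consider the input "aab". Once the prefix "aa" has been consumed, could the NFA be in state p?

Yes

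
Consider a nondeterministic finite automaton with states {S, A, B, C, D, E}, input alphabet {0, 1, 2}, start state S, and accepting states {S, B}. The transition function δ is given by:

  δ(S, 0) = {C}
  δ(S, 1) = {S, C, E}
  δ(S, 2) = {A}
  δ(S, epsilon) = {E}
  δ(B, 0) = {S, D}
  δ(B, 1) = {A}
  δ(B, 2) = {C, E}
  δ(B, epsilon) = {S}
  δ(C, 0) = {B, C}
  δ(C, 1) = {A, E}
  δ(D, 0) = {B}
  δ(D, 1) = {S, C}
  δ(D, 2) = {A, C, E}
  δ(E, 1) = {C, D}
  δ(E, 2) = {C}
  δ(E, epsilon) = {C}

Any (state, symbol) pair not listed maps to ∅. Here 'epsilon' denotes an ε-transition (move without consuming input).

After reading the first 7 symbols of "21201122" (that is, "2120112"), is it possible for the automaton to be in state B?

No

Start: ε-closure({S}) = {S, C, E}.
Read '2': S→{A}, C→∅, E→{C}; now {A, C}.
Read '1': A→∅, C→{A, E}; union {A, E}; ε-closure = {A, C, E}.
Read '2': A→∅, C→∅, E→{C}; now {C}.
Read '0': C→{B, C}; union {B, C}; ε-closure = {S, B, C, E}.
Read '1': S→{S, C, E}, B→{A}, C→{A, E}, E→{C, D}; now {S, A, C, D, E}.
Read '1': S→{S, C, E}, A→∅, C→{A, E}, D→{S, C}, E→{C, D}; now {S, A, C, D, E}.
Read '2': S→{A}, A→∅, C→∅, D→{A, C, E}, E→{C}; now {A, C, E}.
State B is not in {A, C, E}.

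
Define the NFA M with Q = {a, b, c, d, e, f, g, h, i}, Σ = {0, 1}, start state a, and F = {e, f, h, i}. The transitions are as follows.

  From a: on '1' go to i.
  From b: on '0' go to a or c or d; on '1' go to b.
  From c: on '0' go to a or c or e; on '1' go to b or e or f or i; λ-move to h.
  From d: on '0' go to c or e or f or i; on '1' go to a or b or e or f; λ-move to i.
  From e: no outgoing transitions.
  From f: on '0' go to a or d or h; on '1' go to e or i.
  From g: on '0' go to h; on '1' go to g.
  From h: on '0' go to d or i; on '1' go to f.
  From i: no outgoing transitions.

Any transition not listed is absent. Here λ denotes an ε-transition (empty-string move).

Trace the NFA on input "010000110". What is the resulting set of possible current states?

∅

Start in {a}.
Read '0': {a} → ∅.
The set is empty and remains empty for the remaining 8 symbols.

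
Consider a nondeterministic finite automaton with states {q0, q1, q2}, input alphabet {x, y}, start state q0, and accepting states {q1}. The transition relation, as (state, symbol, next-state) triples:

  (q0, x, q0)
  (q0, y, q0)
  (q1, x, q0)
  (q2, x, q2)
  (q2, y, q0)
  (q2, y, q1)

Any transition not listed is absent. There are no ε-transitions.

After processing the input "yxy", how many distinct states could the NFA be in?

Start in {q0}.
Read 'y': {q0} → {q0}.
Read 'x': {q0} → {q0}.
Read 'y': {q0} → {q0}.
That set has 1 state.

1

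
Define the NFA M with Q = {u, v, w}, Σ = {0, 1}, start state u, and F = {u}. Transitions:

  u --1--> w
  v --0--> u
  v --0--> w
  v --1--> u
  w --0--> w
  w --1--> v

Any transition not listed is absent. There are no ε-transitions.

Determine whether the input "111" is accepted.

Start in {u}.
Read '1': u→{w}; now {w}.
Read '1': w→{v}; now {v}.
Read '1': v→{u}; now {u}.
The final set {u} contains the accepting state u.

Yes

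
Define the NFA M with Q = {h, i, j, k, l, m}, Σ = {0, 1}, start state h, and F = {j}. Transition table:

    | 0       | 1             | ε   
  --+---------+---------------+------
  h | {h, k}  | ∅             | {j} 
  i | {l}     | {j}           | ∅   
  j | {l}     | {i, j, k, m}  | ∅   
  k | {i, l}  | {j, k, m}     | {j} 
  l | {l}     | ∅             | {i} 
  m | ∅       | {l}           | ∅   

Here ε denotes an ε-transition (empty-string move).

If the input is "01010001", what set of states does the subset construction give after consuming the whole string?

{j}

Start: ε-closure({h}) = {h, j}.
Read '0': h→{h, k}, j→{l}; union {h, k, l}; ε-closure = {h, i, j, k, l}.
Read '1': h→∅, i→{j}, j→{i, j, k, m}, k→{j, k, m}, l→∅; now {i, j, k, m}.
Read '0': i→{l}, j→{l}, k→{i, l}, m→∅; now {i, l}.
Read '1': i→{j}, l→∅; now {j}.
Read '0': j→{l}; union {l}; ε-closure = {i, l}.
Read '0': i→{l}, l→{l}; union {l}; ε-closure = {i, l}.
Read '0': i→{l}, l→{l}; union {l}; ε-closure = {i, l}.
Read '1': i→{j}, l→∅; now {j}.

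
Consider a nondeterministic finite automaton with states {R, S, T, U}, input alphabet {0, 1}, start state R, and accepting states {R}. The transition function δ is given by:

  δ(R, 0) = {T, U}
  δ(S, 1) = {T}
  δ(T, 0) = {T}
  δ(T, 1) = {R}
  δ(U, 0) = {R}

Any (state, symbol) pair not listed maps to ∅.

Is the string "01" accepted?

Yes

Start in {R}.
Read '0': R→{T, U}; now {T, U}.
Read '1': T→{R}, U→∅; now {R}.
The final set {R} contains the accepting state R.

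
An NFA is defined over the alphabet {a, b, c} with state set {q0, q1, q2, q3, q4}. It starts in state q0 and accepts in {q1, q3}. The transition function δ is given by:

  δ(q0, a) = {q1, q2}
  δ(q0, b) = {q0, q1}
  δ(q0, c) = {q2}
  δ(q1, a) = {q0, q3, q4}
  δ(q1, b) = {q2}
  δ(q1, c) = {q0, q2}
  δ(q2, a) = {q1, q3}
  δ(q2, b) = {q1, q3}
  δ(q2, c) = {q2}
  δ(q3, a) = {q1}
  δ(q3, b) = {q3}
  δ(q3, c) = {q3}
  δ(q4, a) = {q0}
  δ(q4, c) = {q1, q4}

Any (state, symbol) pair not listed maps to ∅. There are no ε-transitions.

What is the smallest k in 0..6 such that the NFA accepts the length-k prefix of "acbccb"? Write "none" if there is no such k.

1

Start in {q0}.
Read 'a': {q0} → {q1, q2}.
None of the earlier sets intersect F, but {q1, q2} does.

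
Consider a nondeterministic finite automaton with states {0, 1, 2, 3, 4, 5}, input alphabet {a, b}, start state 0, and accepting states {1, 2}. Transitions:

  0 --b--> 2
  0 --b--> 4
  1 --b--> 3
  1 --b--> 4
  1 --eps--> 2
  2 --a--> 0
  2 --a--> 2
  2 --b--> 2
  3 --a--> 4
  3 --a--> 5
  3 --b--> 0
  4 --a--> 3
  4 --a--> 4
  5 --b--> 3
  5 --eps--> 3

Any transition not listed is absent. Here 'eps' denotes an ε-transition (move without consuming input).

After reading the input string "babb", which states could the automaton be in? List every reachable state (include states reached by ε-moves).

{2, 4}

Start in {0}.
Read 'b': 0→{2, 4}; now {2, 4}.
Read 'a': 2→{0, 2}, 4→{3, 4}; now {0, 2, 3, 4}.
Read 'b': 0→{2, 4}, 2→{2}, 3→{0}, 4→∅; now {0, 2, 4}.
Read 'b': 0→{2, 4}, 2→{2}, 4→∅; now {2, 4}.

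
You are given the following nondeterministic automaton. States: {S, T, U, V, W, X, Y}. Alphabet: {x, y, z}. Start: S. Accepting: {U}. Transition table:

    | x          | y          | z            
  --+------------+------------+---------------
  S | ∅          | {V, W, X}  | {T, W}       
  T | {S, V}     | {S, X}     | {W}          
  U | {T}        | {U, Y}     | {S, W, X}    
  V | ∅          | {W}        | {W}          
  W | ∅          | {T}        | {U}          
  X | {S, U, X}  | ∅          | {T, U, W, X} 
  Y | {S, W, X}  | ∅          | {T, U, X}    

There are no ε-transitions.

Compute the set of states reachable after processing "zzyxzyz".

{S, T, U, W, X}

Start in {S}.
Read 'z': {S} → {T, W}.
Read 'z': {T, W} → {U, W}.
Read 'y': {U, W} → {T, U, Y}.
Read 'x': {T, U, Y} → {S, T, V, W, X}.
Read 'z': {S, T, V, W, X} → {T, U, W, X}.
Read 'y': {T, U, W, X} → {S, T, U, X, Y}.
Read 'z': {S, T, U, X, Y} → {S, T, U, W, X}.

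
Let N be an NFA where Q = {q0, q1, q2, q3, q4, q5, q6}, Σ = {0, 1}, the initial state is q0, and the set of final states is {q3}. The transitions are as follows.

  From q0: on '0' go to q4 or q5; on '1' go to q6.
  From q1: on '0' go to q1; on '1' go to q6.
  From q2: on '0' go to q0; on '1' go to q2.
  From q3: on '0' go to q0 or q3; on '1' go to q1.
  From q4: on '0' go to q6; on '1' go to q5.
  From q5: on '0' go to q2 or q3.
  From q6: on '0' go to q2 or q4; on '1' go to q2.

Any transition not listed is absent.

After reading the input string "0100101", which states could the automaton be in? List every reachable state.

Start in {q0}.
Read '0': {q0} → {q4, q5}.
Read '1': {q4, q5} → {q5}.
Read '0': {q5} → {q2, q3}.
Read '0': {q2, q3} → {q0, q3}.
Read '1': {q0, q3} → {q1, q6}.
Read '0': {q1, q6} → {q1, q2, q4}.
Read '1': {q1, q2, q4} → {q2, q5, q6}.

{q2, q5, q6}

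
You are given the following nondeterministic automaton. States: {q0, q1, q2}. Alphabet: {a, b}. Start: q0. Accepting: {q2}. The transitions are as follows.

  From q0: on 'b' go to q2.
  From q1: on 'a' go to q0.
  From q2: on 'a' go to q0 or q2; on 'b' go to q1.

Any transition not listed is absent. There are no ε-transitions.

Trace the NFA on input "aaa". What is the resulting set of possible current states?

∅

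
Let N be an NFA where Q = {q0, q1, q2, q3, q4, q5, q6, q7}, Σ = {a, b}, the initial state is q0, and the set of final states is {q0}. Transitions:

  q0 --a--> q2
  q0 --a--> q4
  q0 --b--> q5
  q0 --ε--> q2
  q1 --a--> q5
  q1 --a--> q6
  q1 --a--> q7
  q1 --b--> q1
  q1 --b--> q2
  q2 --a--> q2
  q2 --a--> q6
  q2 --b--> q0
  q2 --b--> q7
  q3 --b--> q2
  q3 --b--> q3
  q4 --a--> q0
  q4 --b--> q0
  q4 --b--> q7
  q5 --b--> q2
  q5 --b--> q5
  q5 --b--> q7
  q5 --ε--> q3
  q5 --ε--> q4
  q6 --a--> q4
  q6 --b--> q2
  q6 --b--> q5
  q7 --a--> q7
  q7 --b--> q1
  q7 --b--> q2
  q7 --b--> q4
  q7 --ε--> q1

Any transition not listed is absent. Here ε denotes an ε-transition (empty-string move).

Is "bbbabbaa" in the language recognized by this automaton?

Start: ε-closure({q0}) = {q0, q2}.
Read 'b': q0→{q5}, q2→{q0, q7}; union {q0, q5, q7}; ε-closure = {q0, q1, q2, q3, q4, q5, q7}.
Read 'b': q0→{q5}, q1→{q1, q2}, q2→{q0, q7}, q3→{q2, q3}, q4→{q0, q7}, q5→{q2, q5, q7}, q7→{q1, q2, q4}; now {q0, q1, q2, q3, q4, q5, q7}.
Read 'b': q0→{q5}, q1→{q1, q2}, q2→{q0, q7}, q3→{q2, q3}, q4→{q0, q7}, q5→{q2, q5, q7}, q7→{q1, q2, q4}; now {q0, q1, q2, q3, q4, q5, q7}.
Read 'a': q0→{q2, q4}, q1→{q5, q6, q7}, q2→{q2, q6}, q3→∅, q4→{q0}, q5→∅, q7→{q7}; union {q0, q2, q4, q5, q6, q7}; ε-closure = {q0, q1, q2, q3, q4, q5, q6, q7}.
Read 'b': q0→{q5}, q1→{q1, q2}, q2→{q0, q7}, q3→{q2, q3}, q4→{q0, q7}, q5→{q2, q5, q7}, q6→{q2, q5}, q7→{q1, q2, q4}; now {q0, q1, q2, q3, q4, q5, q7}.
Read 'b': q0→{q5}, q1→{q1, q2}, q2→{q0, q7}, q3→{q2, q3}, q4→{q0, q7}, q5→{q2, q5, q7}, q7→{q1, q2, q4}; now {q0, q1, q2, q3, q4, q5, q7}.
Read 'a': q0→{q2, q4}, q1→{q5, q6, q7}, q2→{q2, q6}, q3→∅, q4→{q0}, q5→∅, q7→{q7}; union {q0, q2, q4, q5, q6, q7}; ε-closure = {q0, q1, q2, q3, q4, q5, q6, q7}.
Read 'a': q0→{q2, q4}, q1→{q5, q6, q7}, q2→{q2, q6}, q3→∅, q4→{q0}, q5→∅, q6→{q4}, q7→{q7}; union {q0, q2, q4, q5, q6, q7}; ε-closure = {q0, q1, q2, q3, q4, q5, q6, q7}.
The final set {q0, q1, q2, q3, q4, q5, q6, q7} contains the accepting state q0.

Yes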